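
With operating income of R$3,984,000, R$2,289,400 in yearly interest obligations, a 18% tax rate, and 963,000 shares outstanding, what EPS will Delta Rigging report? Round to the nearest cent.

Pre-tax income = R$3,984,000 − R$2,289,400.00 = R$1,694,600.00.
After tax at 18%: net income = R$1,694,600.00 × 0.82 = R$1,389,572.00.
EPS = R$1,389,572.00 ÷ 963,000 = R$1.44.

R$1.44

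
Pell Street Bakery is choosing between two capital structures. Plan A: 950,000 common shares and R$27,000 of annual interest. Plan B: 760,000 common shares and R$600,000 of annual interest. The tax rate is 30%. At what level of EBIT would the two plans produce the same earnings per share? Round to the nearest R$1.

R$2,892,000

At indifference, (EBIT − 27,000)(1 − t)/950,000 = (EBIT − 600,000)(1 − t)/760,000.
Cancelling (1 − t) and cross-multiplying: 760,000·(EBIT − 27,000) = 950,000·(EBIT − 600,000).
EBIT × (950,000 − 760,000) = 600,000 × 950,000 − 27,000 × 760,000 = 549,480,000,000, so EBIT = 549,480,000,000 ÷ 190,000 = 2,892,000.00.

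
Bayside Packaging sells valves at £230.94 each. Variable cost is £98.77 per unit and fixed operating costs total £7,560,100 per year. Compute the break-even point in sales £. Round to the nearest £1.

£13,209,726

CM per unit = £230.94 − £98.77 = £132.17; CM ratio = £132.17 / £230.94 = 0.5723.
Break-even revenue = fixed costs × price ÷ CM = £7,560,100 × £230.94 ÷ £132.17 = £13,209,726.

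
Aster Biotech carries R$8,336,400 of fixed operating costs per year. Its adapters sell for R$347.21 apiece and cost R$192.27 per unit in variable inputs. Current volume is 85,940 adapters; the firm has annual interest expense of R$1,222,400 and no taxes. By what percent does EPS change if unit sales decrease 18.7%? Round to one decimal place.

-66.3%

Contribution at this volume is 85,940 × R$154.94 = R$13,315,543.60.
Subtracting fixed costs: EBIT = R$13,315,543.60 − R$8,336,400 = R$4,979,143.60.
Interest = R$1,222,400.00, so EBIT − I = R$3,756,743.60.
Degree of combined leverage = contribution ÷ (EBIT − I) = R$13,315,543.60 ÷ R$3,756,743.60 = 3.5444.
%ΔEPS = DCL × %ΔSales = 3.5444 × -18.7% = -66.3%.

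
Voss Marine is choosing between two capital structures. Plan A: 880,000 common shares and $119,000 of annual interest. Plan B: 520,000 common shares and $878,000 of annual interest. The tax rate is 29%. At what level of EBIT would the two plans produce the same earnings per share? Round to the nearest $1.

At indifference, (EBIT − 119,000)(1 − t)/880,000 = (EBIT − 878,000)(1 − t)/520,000.
The (1 − t) factor cancels: (EBIT − 119,000) × 520,000 = (EBIT − 878,000) × 880,000.
EBIT × (880,000 − 520,000) = 878,000 × 880,000 − 119,000 × 520,000 = 710,760,000,000, so EBIT = 710,760,000,000 ÷ 360,000 = 1,974,333.33.

$1,974,333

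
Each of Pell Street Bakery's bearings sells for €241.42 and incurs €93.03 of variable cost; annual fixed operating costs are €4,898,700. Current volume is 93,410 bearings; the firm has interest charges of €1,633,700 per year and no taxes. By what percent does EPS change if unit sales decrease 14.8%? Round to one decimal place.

-28.0%

At 93,410 units, contribution = 93,410 × €148.39 = €13,861,109.90.
Operating income = contribution − fixed costs = €13,861,109.90 − €4,898,700 = €8,962,409.90.
Interest = €1,633,700.00, so EBIT − I = €7,328,709.90.
Degree of combined leverage = contribution ÷ (EBIT − I) = €13,861,109.90 ÷ €7,328,709.90 = 1.8913.
%ΔEPS = DCL × %ΔSales = 1.8913 × -14.8% = -28.0%.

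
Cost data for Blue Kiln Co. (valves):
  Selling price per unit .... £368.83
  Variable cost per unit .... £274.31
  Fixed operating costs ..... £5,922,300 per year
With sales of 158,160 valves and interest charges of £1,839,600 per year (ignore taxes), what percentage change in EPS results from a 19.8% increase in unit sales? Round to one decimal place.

+41.2%

Contribution at this volume is 158,160 × £94.52 = £14,949,283.20.
EBIT = £14,949,283.20 − £5,922,300 = £9,026,983.20.
After interest of £1,839,600.00, pre-tax earnings = £7,187,383.20.
DCL = total CM / (EBIT − I) = £14,949,283.20 / £7,187,383.20 = 2.0799.
%ΔEPS = DCL × %ΔSales = 2.0799 × +19.8% = +41.2%.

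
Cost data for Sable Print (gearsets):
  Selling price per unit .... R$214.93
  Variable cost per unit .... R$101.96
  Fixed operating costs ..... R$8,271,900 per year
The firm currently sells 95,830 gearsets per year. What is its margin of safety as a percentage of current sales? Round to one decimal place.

Each unit contributes R$214.93 − R$101.96 = R$112.97. Break-even units = R$8,271,900 ÷ R$112.97 = 73,222.09; break-even revenue = 73,222.09 × R$214.93 = R$15,737,624.74.
Current sales = 95,830 × R$214.93 = R$20,596,741.90.
Margin of safety = (R$20,596,741.90 − R$15,737,624.74) ÷ R$20,596,741.90 = 23.6%.

23.6%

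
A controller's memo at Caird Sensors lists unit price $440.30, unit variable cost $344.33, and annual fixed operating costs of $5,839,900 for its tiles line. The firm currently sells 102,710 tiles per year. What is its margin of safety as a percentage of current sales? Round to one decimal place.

40.8%

Unit CM = price − variable cost = $440.30 − $344.33 = $95.97. Break-even units = $5,839,900 ÷ $95.97 = 60,851.31; break-even revenue = 60,851.31 × $440.30 = $26,792,830.78.
Actual sales revenue = 102,710 × $440.30 = $45,223,213.00.
Margin of safety = ($45,223,213.00 − $26,792,830.78) ÷ $45,223,213.00 = 40.8%.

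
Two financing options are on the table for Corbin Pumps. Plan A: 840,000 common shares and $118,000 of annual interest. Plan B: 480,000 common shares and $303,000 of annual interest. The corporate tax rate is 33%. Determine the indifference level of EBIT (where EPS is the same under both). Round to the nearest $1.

$549,667

Set EPS_A = EPS_B: (EBIT − $118,000)(1 − 0.33) ÷ 840,000 = (EBIT − $303,000)(1 − 0.33) ÷ 480,000.
Cancelling (1 − t) and cross-multiplying: 480,000·(EBIT − 118,000) = 840,000·(EBIT − 303,000).
EBIT × (840,000 − 480,000) = 303,000 × 840,000 − 118,000 × 480,000 = 197,880,000,000, so EBIT = 197,880,000,000 ÷ 360,000 = 549,666.67.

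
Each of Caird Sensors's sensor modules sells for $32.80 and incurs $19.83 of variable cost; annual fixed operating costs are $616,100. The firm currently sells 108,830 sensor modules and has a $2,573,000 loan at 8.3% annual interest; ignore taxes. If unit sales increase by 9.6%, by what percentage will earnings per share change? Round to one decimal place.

+23.3%

Total contribution margin = 108,830 × $12.97 = $1,411,525.10.
Operating income = contribution − fixed costs = $1,411,525.10 − $616,100 = $795,425.10.
After interest of $213,559.00, pre-tax earnings = $581,866.10.
DCL = total CM / (EBIT − I) = $1,411,525.10 / $581,866.10 = 2.4259.
EPS therefore changes by 2.4259 × (+9.6%) = +23.3%.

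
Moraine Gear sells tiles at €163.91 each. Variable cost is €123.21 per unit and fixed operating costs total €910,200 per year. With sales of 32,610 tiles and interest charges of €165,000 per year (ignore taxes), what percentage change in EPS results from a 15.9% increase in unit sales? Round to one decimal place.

+83.7%

Total contribution margin = 32,610 × €40.70 = €1,327,227.00.
Subtracting fixed costs: EBIT = €1,327,227.00 − €910,200 = €417,027.00.
After interest of €165,000.00, pre-tax earnings = €252,027.00.
DCL = total CM / (EBIT − I) = €1,327,227.00 / €252,027.00 = 5.2662.
EPS therefore changes by 5.2662 × (+15.9%) = +83.7%.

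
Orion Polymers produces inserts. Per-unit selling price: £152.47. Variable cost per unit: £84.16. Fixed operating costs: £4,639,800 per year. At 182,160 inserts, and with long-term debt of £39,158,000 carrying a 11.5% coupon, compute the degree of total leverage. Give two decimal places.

Total contribution margin = 182,160 × £68.31 = £12,443,349.60.
EBIT = £12,443,349.60 − £4,639,800 = £7,803,549.60. Interest = £4,503,170.00.
DOL = £12,443,349.60 ÷ £7,803,549.60 = 1.5946; DFL = £7,803,549.60 ÷ £3,300,379.60 = 2.3644.
DCL = DOL × DFL = 1.5946 × 2.3644 = 3.7703.

3.77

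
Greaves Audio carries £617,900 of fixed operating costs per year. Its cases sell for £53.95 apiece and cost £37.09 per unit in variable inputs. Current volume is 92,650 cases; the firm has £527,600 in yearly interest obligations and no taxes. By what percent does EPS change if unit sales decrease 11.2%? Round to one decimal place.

-42.0%

Total contribution margin = 92,650 × £16.86 = £1,562,079.00.
Operating income = contribution − fixed costs = £1,562,079.00 − £617,900 = £944,179.00.
After interest of £527,600.00, pre-tax earnings = £416,579.00.
DCL = total CM / (EBIT − I) = £1,562,079.00 / £416,579.00 = 3.7498.
%ΔEPS = DCL × %ΔSales = 3.7498 × -11.2% = -42.0%.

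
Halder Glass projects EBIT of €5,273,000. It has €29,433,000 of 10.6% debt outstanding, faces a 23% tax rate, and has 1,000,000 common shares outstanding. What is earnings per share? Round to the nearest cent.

Interest = €3,119,898.00, so EBT = €5,273,000 − €3,119,898.00 = €2,153,102.00.
Net income = €2,153,102.00 × (1 − 0.23) = €1,657,888.54.
EPS = €1,657,888.54 ÷ 1,000,000 = €1.66.

€1.66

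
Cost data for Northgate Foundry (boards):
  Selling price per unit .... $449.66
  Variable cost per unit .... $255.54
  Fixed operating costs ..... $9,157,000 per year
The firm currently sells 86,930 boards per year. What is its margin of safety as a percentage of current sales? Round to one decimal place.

Contribution margin per unit = $449.66 − $255.54 = $194.12. Break-even units = $9,157,000 ÷ $194.12 = 47,171.85; break-even revenue = 47,171.85 × $449.66 = $21,211,295.18.
Current sales = 86,930 × $449.66 = $39,088,943.80.
Margin of safety = ($39,088,943.80 − $21,211,295.18) ÷ $39,088,943.80 = 45.7%.

45.7%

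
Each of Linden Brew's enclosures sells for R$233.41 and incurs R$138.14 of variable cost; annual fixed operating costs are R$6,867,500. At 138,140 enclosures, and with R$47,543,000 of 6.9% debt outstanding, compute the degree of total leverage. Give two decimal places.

Contribution at this volume is 138,140 × R$95.27 = R$13,160,597.80.
Subtracting fixed costs: EBIT = R$13,160,597.80 − R$6,867,500 = R$6,293,097.80. Interest = R$3,280,467.00.
DOL = R$13,160,597.80 ÷ R$6,293,097.80 = 2.0913; DFL = R$6,293,097.80 ÷ R$3,012,630.80 = 2.0889.
DCL = DOL × DFL = 2.0913 × 2.0889 = 4.3685.

4.37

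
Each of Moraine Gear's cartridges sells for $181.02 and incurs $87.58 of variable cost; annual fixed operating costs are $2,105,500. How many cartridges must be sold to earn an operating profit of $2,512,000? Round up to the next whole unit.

49,417 cartridges

Contribution margin per unit = $181.02 − $87.58 = $93.44.
Need Q such that Q × $93.44 − $2,105,500 = $2,512,000, i.e. Q = $4,617,500 / $93.44 = 49,416.74 → 49,417.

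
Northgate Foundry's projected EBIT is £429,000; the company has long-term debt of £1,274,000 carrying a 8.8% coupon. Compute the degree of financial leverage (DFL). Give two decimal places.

Interest = £112,112.00.
DFL = EBIT ÷ (EBIT − I) = £429,000 ÷ (£429,000 − £112,112.00) = £429,000 ÷ £316,888.00 = 1.3538.

1.35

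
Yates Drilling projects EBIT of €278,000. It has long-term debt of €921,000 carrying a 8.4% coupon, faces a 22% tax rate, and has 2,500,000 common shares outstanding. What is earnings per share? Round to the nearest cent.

€0.06

Interest = €77,364.00, so EBT = €278,000 − €77,364.00 = €200,636.00.
Net income = €200,636.00 × (1 − 0.22) = €156,496.08.
EPS = €156,496.08 ÷ 2,500,000 = €0.06.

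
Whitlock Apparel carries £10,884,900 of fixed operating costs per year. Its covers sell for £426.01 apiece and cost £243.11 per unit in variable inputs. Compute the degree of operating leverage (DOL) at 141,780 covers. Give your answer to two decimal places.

1.72

At 141,780 units, contribution = 141,780 × £182.90 = £25,931,562.00.
Subtracting fixed costs: EBIT = £25,931,562.00 − £10,884,900 = £15,046,662.00.
So DOL = total CM / EBIT = £25,931,562.00 / £15,046,662.00 = 1.7234.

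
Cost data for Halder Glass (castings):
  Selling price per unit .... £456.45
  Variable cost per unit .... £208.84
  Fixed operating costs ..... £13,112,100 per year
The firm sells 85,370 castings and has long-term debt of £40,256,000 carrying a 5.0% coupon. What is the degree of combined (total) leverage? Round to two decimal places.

3.52

At 85,370 units, contribution = 85,370 × £247.61 = £21,138,465.70.
Operating income = contribution − fixed costs = £21,138,465.70 − £13,112,100 = £8,026,365.70. Interest = £2,012,800.00.
DOL = £21,138,465.70 ÷ £8,026,365.70 = 2.6336; DFL = £8,026,365.70 ÷ £6,013,565.70 = 1.3347.
DCL = DOL × DFL = 2.6336 × 1.3347 = 3.5151.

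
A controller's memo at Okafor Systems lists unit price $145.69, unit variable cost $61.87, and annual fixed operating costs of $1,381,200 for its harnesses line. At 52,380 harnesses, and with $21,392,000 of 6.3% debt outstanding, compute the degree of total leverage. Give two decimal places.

Total contribution margin = 52,380 × $83.82 = $4,390,491.60.
Operating income = contribution − fixed costs = $4,390,491.60 − $1,381,200 = $3,009,291.60. Interest = $1,347,696.00.
DOL = $4,390,491.60 ÷ $3,009,291.60 = 1.4590; DFL = $3,009,291.60 ÷ $1,661,595.60 = 1.8111.
DCL = DOL × DFL = 1.4590 × 1.8111 = 2.6424.

2.64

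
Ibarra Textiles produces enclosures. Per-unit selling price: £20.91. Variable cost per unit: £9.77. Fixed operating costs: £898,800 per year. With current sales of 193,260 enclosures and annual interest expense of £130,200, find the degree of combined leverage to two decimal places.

Total contribution margin = 193,260 × £11.14 = £2,152,916.40.
Subtracting fixed costs: EBIT = £2,152,916.40 − £898,800 = £1,254,116.40. Interest = £130,200.00, so EBIT − I = £1,123,916.40.
Degree of total leverage = total CM / (EBIT − interest) = £2,152,916.40 / £1,123,916.40 = 1.9155.

1.92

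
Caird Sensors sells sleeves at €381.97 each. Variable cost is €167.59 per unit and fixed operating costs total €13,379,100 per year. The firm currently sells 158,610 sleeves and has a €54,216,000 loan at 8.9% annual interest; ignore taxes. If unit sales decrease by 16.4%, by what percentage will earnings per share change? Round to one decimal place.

Contribution at this volume is 158,610 × €214.38 = €34,002,811.80.
EBIT = €34,002,811.80 − €13,379,100 = €20,623,711.80.
After interest of €4,825,224.00, pre-tax earnings = €15,798,487.80.
Degree of combined leverage = contribution ÷ (EBIT − I) = €34,002,811.80 ÷ €15,798,487.80 = 2.1523.
EPS therefore changes by 2.1523 × (-16.4%) = -35.3%.

-35.3%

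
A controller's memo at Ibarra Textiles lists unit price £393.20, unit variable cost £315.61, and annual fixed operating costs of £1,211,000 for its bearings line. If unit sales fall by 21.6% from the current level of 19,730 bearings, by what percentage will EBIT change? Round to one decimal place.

-103.4%

At 19,730 units, contribution = 19,730 × £77.59 = £1,530,850.70.
Subtracting fixed costs: EBIT = £1,530,850.70 − £1,211,000 = £319,850.70.
Degree of operating leverage = £1,530,850.70 / £319,850.70 = 4.7861.
Operating income changes by 4.7861 × -21.6% = -103.4%.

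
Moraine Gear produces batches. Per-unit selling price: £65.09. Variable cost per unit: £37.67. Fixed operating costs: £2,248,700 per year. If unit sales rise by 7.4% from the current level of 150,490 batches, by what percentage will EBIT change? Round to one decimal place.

Total contribution margin = 150,490 × £27.42 = £4,126,435.80.
Operating income = contribution − fixed costs = £4,126,435.80 − £2,248,700 = £1,877,735.80.
Degree of operating leverage = £4,126,435.80 / £1,877,735.80 = 2.1976.
So EBIT moves 2.1976 × (+7.4%) = +16.3%.

+16.3%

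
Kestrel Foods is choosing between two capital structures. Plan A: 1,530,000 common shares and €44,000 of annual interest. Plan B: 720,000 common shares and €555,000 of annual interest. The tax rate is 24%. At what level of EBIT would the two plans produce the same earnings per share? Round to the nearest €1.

€1,009,222

At indifference, (EBIT − 44,000)(1 − t)/1,530,000 = (EBIT − 555,000)(1 − t)/720,000.
The (1 − t) factor cancels: (EBIT − 44,000) × 720,000 = (EBIT − 555,000) × 1,530,000.
EBIT × (1,530,000 − 720,000) = 555,000 × 1,530,000 − 44,000 × 720,000 = 817,470,000,000, so EBIT = 817,470,000,000 ÷ 810,000 = 1,009,222.22.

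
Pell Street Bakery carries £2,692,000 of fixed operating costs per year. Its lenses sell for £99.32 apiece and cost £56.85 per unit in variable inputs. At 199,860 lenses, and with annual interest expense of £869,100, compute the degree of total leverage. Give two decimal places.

At 199,860 units, contribution = 199,860 × £42.47 = £8,488,054.20.
Subtracting fixed costs: EBIT = £8,488,054.20 − £2,692,000 = £5,796,054.20. Interest = £869,100.00.
DOL = £8,488,054.20 ÷ £5,796,054.20 = 1.4645; DFL = £5,796,054.20 ÷ £4,926,954.20 = 1.1764.
Combined leverage = 1.4645 × 1.1764 = 1.7228.

1.72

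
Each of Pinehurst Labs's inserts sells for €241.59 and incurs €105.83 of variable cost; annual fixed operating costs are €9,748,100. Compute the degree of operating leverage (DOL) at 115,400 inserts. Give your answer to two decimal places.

Contribution at this volume is 115,400 × €135.76 = €15,666,704.00.
EBIT = €15,666,704.00 − €9,748,100 = €5,918,604.00.
DOL = contribution ÷ EBIT = €15,666,704.00 ÷ €5,918,604.00 = 2.6470.

2.65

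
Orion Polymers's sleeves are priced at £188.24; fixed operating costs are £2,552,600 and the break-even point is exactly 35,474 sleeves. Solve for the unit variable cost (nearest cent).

£116.28

Contribution per unit must be FC / Q = £2,552,600 / 35,474 = £71.9569.
Hence VC = price − CM = £188.24 − £71.9569 = £116.28.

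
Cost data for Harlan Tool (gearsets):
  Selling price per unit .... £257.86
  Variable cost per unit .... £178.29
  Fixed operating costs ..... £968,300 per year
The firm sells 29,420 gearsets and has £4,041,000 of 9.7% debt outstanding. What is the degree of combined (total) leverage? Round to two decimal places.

Total contribution margin = 29,420 × £79.57 = £2,340,949.40.
EBIT = £2,340,949.40 − £968,300 = £1,372,649.40. Interest = £391,977.00, so EBIT − I = £980,672.40.
Degree of total leverage = total CM / (EBIT − interest) = £2,340,949.40 / £980,672.40 = 2.3871.

2.39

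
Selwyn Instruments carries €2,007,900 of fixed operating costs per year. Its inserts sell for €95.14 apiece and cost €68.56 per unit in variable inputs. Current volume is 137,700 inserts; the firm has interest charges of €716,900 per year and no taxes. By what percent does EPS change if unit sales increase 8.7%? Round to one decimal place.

+34.0%

At 137,700 units, contribution = 137,700 × €26.58 = €3,660,066.00.
Operating income = contribution − fixed costs = €3,660,066.00 − €2,007,900 = €1,652,166.00.
Interest = €716,900.00, so EBIT − I = €935,266.00.
DCL = total CM / (EBIT − I) = €3,660,066.00 / €935,266.00 = 3.9134.
EPS therefore changes by 3.9134 × (+8.7%) = +34.0%.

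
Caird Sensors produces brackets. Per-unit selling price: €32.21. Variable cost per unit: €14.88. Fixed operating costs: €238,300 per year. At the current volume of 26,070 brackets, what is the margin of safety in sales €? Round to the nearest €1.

Each unit contributes €32.21 − €14.88 = €17.33. Break-even units = €238,300 ÷ €17.33 = 13,750.72; break-even revenue = 13,750.72 × €32.21 = €442,910.73.
Current sales = 26,070 × €32.21 = €839,714.70.
Margin of safety = €839,714.70 − €442,910.73 = €396,804.

€396,804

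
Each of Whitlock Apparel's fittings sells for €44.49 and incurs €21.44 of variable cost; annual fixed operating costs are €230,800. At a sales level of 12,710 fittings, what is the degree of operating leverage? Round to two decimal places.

4.71

Contribution at this volume is 12,710 × €23.05 = €292,965.50.
Subtracting fixed costs: EBIT = €292,965.50 − €230,800 = €62,165.50.
DOL = contribution ÷ EBIT = €292,965.50 ÷ €62,165.50 = 4.7127.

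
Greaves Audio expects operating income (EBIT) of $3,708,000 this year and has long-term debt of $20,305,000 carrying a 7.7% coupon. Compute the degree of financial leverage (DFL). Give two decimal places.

Interest = $1,563,485.00.
DFL = EBIT ÷ (EBIT − I) = $3,708,000 ÷ ($3,708,000 − $1,563,485.00) = $3,708,000 ÷ $2,144,515.00 = 1.7291.

1.73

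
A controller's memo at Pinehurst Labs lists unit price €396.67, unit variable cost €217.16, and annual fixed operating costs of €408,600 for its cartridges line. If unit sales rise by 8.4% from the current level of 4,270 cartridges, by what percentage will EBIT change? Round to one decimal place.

Contribution at this volume is 4,270 × €179.51 = €766,507.70.
EBIT = €766,507.70 − €408,600 = €357,907.70.
DOL = contribution ÷ EBIT = €766,507.70 ÷ €357,907.70 = 2.1416.
%ΔEBIT = DOL × %ΔSales = 2.1416 × +8.4% = +18.0%.

+18.0%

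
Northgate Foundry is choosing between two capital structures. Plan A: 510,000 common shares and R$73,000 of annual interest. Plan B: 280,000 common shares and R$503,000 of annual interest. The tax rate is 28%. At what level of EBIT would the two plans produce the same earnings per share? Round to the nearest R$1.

R$1,026,478

At indifference, (EBIT − 73,000)(1 − t)/510,000 = (EBIT − 503,000)(1 − t)/280,000.
Cancelling (1 − t) and cross-multiplying: 280,000·(EBIT − 73,000) = 510,000·(EBIT − 503,000).
Solving, EBIT = (503,000·510,000 − 73,000·280,000) / (510,000 − 280,000) = 236,090,000,000 / 230,000 = 1,026,478.26.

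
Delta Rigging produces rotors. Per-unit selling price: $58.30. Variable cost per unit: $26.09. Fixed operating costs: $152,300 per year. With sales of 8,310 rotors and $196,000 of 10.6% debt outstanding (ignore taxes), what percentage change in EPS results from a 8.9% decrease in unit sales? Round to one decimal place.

-25.2%

Contribution at this volume is 8,310 × $32.21 = $267,665.10.
Subtracting fixed costs: EBIT = $267,665.10 − $152,300 = $115,365.10.
Interest = $20,776.00, so EBIT − I = $94,589.10.
Degree of combined leverage = contribution ÷ (EBIT − I) = $267,665.10 ÷ $94,589.10 = 2.8298.
EPS therefore changes by 2.8298 × (-8.9%) = -25.2%.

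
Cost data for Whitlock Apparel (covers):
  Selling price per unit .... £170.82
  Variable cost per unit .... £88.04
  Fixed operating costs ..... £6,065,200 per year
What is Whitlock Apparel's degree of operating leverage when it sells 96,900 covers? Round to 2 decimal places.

Total contribution margin = 96,900 × £82.78 = £8,021,382.00.
EBIT = £8,021,382.00 − £6,065,200 = £1,956,182.00.
So DOL = total CM / EBIT = £8,021,382.00 / £1,956,182.00 = 4.1005.

4.10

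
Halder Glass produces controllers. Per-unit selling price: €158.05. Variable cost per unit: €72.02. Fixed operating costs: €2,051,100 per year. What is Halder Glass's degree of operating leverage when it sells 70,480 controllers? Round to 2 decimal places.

Contribution at this volume is 70,480 × €86.03 = €6,063,394.40.
EBIT = €6,063,394.40 − €2,051,100 = €4,012,294.40.
DOL = contribution ÷ EBIT = €6,063,394.40 ÷ €4,012,294.40 = 1.5112.

1.51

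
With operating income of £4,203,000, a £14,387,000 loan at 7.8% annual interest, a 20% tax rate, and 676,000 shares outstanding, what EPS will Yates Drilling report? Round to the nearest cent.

£3.65

Interest = £1,122,186.00, so EBT = £4,203,000 − £1,122,186.00 = £3,080,814.00.
Net income = £3,080,814.00 × (1 − 0.20) = £2,464,651.20.
Per share: £2,464,651.20 / 676,000 shares = £3.65.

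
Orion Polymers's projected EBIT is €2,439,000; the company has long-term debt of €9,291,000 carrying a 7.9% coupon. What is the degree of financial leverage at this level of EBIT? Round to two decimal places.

1.43

Interest = €733,989.00.
DFL = EBIT ÷ (EBIT − I) = €2,439,000 ÷ (€2,439,000 − €733,989.00) = €2,439,000 ÷ €1,705,011.00 = 1.4305.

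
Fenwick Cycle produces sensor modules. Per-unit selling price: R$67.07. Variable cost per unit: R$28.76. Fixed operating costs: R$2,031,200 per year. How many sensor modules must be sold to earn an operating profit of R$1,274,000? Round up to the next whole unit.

86,276 sensor modules

Each unit contributes R$67.07 − R$28.76 = R$38.31.
Units = (FC + target) / CM = (R$2,031,200 + R$1,274,000) / R$38.31 = 86,275.12, so 86,276 sensor modules.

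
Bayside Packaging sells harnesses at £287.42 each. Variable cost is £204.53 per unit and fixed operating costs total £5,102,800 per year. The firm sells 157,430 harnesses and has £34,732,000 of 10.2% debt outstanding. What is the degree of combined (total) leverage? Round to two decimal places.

Total contribution margin = 157,430 × £82.89 = £13,049,372.70.
Operating income = contribution − fixed costs = £13,049,372.70 − £5,102,800 = £7,946,572.70. Interest = £3,542,664.00.
DOL = £13,049,372.70 ÷ £7,946,572.70 = 1.6421; DFL = £7,946,572.70 ÷ £4,403,908.70 = 1.8044.
Combined leverage = 1.6421 × 1.8044 = 2.9630.

2.96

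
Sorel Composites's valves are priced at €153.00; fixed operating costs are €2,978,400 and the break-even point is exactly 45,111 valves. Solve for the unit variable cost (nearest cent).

€86.98

Contribution per unit must be FC / Q = €2,978,400 / 45,111 = €66.0238.
Variable cost per unit = €153.00 − €66.0238 = €86.98.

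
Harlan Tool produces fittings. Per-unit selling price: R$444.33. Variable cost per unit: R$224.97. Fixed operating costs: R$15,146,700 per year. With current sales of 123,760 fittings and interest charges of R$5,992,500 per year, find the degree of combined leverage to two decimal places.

Contribution at this volume is 123,760 × R$219.36 = R$27,147,993.60.
Subtracting fixed costs: EBIT = R$27,147,993.60 − R$15,146,700 = R$12,001,293.60. Interest = R$5,992,500.00, so EBIT − I = R$6,008,793.60.
DCL = contribution ÷ (EBIT − I) = R$27,147,993.60 ÷ R$6,008,793.60 = 4.5180.

4.52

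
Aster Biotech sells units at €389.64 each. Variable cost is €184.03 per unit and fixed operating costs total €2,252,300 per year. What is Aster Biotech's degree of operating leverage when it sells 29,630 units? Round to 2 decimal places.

At 29,630 units, contribution = 29,630 × €205.61 = €6,092,224.30.
EBIT = €6,092,224.30 − €2,252,300 = €3,839,924.30.
DOL = contribution ÷ EBIT = €6,092,224.30 ÷ €3,839,924.30 = 1.5865.

1.59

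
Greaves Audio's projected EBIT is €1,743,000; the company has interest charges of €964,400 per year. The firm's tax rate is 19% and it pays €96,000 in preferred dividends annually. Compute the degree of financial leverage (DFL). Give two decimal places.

Interest = €964,400.00.
Pre-tax preferred-dividend burden = €96,000 ÷ (1 − 0.19) = €118,518.52.
DFL = EBIT ÷ [EBIT − I − D_p/(1−t)] = €1,743,000 ÷ [€1,743,000 − €964,400.00 − €118,518.52] = €1,743,000 ÷ €660,081.48 = 2.6406.

2.64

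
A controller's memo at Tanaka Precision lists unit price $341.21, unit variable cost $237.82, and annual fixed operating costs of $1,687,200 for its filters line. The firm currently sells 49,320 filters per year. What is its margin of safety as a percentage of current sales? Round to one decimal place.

Contribution margin per unit = $341.21 − $237.82 = $103.39. Break-even units = $1,687,200 ÷ $103.39 = 16,318.79; break-even revenue = 16,318.79 × $341.21 = $5,568,135.33.
Actual sales revenue = 49,320 × $341.21 = $16,828,477.20.
Margin of safety = ($16,828,477.20 − $5,568,135.33) ÷ $16,828,477.20 = 66.9%.

66.9%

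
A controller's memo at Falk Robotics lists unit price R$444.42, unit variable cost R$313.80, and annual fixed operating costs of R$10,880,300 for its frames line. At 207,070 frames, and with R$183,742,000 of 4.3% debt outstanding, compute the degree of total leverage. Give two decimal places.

At 207,070 units, contribution = 207,070 × R$130.62 = R$27,047,483.40.
Operating income = contribution − fixed costs = R$27,047,483.40 − R$10,880,300 = R$16,167,183.40. Interest = R$7,900,906.00, so EBIT − I = R$8,266,277.40.
DCL = contribution ÷ (EBIT − I) = R$27,047,483.40 ÷ R$8,266,277.40 = 3.2720.

3.27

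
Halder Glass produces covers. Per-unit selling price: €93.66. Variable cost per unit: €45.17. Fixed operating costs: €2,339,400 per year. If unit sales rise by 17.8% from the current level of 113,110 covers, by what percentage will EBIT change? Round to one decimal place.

Total contribution margin = 113,110 × €48.49 = €5,484,703.90.
Subtracting fixed costs: EBIT = €5,484,703.90 − €2,339,400 = €3,145,303.90.
So DOL = total CM / EBIT = €5,484,703.90 / €3,145,303.90 = 1.7438.
Operating income changes by 1.7438 × +17.8% = +31.0%.

+31.0%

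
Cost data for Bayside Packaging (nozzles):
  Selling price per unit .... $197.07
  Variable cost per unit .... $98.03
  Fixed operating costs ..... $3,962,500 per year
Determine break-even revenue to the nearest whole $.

Contribution margin per unit = $197.07 − $98.03 = $99.04, a CM ratio of $99.04 ÷ $197.07 = 0.5026.
Break-even sales = FC ÷ CM ratio = $3,962,500 × $197.07 / $99.04 = $7,884,591.

$7,884,591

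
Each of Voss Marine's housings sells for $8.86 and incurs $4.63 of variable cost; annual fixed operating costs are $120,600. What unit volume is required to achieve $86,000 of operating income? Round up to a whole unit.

48,842 housings

Unit CM = price − variable cost = $8.86 − $4.63 = $4.23.
Units = (FC + target) / CM = ($120,600 + $86,000) / $4.23 = 48,841.61, so 48,842 housings.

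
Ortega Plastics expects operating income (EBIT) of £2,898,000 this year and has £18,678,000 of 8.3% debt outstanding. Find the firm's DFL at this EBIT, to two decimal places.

Annual interest charges come to £1,550,274.00.
Degree of financial leverage = EBIT / (EBIT − interest) = £2,898,000 / £1,347,726.00 = 2.1503.

2.15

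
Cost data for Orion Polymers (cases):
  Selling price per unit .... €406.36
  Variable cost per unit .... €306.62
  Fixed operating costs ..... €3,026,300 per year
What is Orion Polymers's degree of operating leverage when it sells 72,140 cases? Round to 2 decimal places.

Contribution at this volume is 72,140 × €99.74 = €7,195,243.60.
EBIT = €7,195,243.60 − €3,026,300 = €4,168,943.60.
So DOL = total CM / EBIT = €7,195,243.60 / €4,168,943.60 = 1.7259.

1.73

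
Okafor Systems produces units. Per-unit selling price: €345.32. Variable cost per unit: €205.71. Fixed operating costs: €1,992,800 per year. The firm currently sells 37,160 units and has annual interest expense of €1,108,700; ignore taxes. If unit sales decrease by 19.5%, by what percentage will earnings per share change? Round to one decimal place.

Total contribution margin = 37,160 × €139.61 = €5,187,907.60.
Operating income = contribution − fixed costs = €5,187,907.60 − €1,992,800 = €3,195,107.60.
After interest of €1,108,700.00, pre-tax earnings = €2,086,407.60.
Degree of combined leverage = contribution ÷ (EBIT − I) = €5,187,907.60 ÷ €2,086,407.60 = 2.4865.
EPS therefore changes by 2.4865 × (-19.5%) = -48.5%.

-48.5%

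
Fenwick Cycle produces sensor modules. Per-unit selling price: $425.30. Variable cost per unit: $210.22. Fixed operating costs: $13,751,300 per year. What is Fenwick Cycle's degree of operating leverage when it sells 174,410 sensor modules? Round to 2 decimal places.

At 174,410 units, contribution = 174,410 × $215.08 = $37,512,102.80.
Subtracting fixed costs: EBIT = $37,512,102.80 − $13,751,300 = $23,760,802.80.
So DOL = total CM / EBIT = $37,512,102.80 / $23,760,802.80 = 1.5787.

1.58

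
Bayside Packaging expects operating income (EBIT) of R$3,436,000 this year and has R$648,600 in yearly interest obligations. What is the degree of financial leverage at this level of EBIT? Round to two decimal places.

1.23

Annual interest charges come to R$648,600.00.
Degree of financial leverage = EBIT / (EBIT − interest) = R$3,436,000 / R$2,787,400.00 = 1.2327.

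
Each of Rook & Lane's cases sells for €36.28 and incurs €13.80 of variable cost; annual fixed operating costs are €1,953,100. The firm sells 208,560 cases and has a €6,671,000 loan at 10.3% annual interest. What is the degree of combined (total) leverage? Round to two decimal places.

2.29

At 208,560 units, contribution = 208,560 × €22.48 = €4,688,428.80.
Subtracting fixed costs: EBIT = €4,688,428.80 − €1,953,100 = €2,735,328.80. Interest = €687,113.00.
DOL = €4,688,428.80 ÷ €2,735,328.80 = 1.7140; DFL = €2,735,328.80 ÷ €2,048,215.80 = 1.3355.
DCL = DOL × DFL = 1.7140 × 1.3355 = 2.2890.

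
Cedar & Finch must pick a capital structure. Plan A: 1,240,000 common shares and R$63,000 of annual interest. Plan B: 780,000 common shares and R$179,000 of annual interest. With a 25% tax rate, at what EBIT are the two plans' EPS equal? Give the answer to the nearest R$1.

R$375,696

At indifference, (EBIT − 63,000)(1 − t)/1,240,000 = (EBIT − 179,000)(1 − t)/780,000.
Cancelling (1 − t) and cross-multiplying: 780,000·(EBIT − 63,000) = 1,240,000·(EBIT − 179,000).
EBIT × (1,240,000 − 780,000) = 179,000 × 1,240,000 − 63,000 × 780,000 = 172,820,000,000, so EBIT = 172,820,000,000 ÷ 460,000 = 375,695.65.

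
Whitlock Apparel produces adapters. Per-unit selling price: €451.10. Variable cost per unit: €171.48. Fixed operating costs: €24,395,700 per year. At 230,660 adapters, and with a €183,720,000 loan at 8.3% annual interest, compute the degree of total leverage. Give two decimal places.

2.60

Contribution at this volume is 230,660 × €279.62 = €64,497,149.20.
Subtracting fixed costs: EBIT = €64,497,149.20 − €24,395,700 = €40,101,449.20. Interest = €15,248,760.00, so EBIT − I = €24,852,689.20.
DCL = contribution ÷ (EBIT − I) = €64,497,149.20 ÷ €24,852,689.20 = 2.5952.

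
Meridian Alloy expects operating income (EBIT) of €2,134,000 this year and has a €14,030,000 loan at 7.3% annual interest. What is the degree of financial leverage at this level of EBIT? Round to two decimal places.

1.92

Annual interest charges come to €1,024,190.00.
Degree of financial leverage = EBIT / (EBIT − interest) = €2,134,000 / €1,109,810.00 = 1.9229.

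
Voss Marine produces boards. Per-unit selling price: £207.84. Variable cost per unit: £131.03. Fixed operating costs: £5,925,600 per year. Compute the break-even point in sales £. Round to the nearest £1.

CM per unit = £207.84 − £131.03 = £76.81; CM ratio = £76.81 / £207.84 = 0.3696.
Break-even sales = FC ÷ CM ratio = £5,925,600 × £207.84 / £76.81 = £16,034,067.

£16,034,067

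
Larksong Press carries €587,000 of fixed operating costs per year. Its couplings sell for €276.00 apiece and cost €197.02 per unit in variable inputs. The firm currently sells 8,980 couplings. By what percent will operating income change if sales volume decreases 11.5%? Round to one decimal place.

Total contribution margin = 8,980 × €78.98 = €709,240.40.
Operating income = contribution − fixed costs = €709,240.40 − €587,000 = €122,240.40.
DOL = contribution ÷ EBIT = €709,240.40 ÷ €122,240.40 = 5.8020.
Operating income changes by 5.8020 × -11.5% = -66.7%.

-66.7%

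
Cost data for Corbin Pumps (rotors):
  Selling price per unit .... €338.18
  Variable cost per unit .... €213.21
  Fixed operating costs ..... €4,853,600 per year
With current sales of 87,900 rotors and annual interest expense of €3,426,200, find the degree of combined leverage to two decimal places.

4.06

Contribution at this volume is 87,900 × €124.97 = €10,984,863.00.
Operating income = contribution − fixed costs = €10,984,863.00 − €4,853,600 = €6,131,263.00. Interest = €3,426,200.00, so EBIT − I = €2,705,063.00.
Degree of total leverage = total CM / (EBIT − interest) = €10,984,863.00 / €2,705,063.00 = 4.0609.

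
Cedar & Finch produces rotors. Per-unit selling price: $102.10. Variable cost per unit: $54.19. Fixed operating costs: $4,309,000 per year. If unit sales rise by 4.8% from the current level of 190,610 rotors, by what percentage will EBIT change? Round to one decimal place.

+9.1%

Contribution at this volume is 190,610 × $47.91 = $9,132,125.10.
Operating income = contribution − fixed costs = $9,132,125.10 − $4,309,000 = $4,823,125.10.
Degree of operating leverage = $9,132,125.10 / $4,823,125.10 = 1.8934.
So EBIT moves 1.8934 × (+4.8%) = +9.1%.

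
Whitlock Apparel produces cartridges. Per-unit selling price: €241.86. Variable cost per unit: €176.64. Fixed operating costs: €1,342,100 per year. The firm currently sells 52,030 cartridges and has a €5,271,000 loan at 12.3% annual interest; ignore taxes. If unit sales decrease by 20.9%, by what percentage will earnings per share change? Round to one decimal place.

Contribution at this volume is 52,030 × €65.22 = €3,393,396.60.
Operating income = contribution − fixed costs = €3,393,396.60 − €1,342,100 = €2,051,296.60.
Interest = €648,333.00, so EBIT − I = €1,402,963.60.
DCL = total CM / (EBIT − I) = €3,393,396.60 / €1,402,963.60 = 2.4187.
%ΔEPS = DCL × %ΔSales = 2.4187 × -20.9% = -50.6%.

-50.6%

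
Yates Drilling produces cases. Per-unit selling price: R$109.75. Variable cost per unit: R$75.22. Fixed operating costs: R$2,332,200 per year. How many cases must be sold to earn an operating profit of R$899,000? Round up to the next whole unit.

93,577 cases

Each unit contributes R$109.75 − R$75.22 = R$34.53.
Units = (FC + target) / CM = (R$2,332,200 + R$899,000) / R$34.53 = 93,576.60, so 93,577 cases.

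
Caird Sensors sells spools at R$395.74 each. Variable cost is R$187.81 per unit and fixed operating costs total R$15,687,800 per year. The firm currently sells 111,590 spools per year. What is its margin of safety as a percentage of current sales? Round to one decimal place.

Contribution margin per unit = R$395.74 − R$187.81 = R$207.93. Break-even units = R$15,687,800 ÷ R$207.93 = 75,447.51; break-even revenue = 75,447.51 × R$395.74 = R$29,857,596.17.
Actual sales revenue = 111,590 × R$395.74 = R$44,160,626.60.
Margin of safety = (R$44,160,626.60 − R$29,857,596.17) ÷ R$44,160,626.60 = 32.4%.

32.4%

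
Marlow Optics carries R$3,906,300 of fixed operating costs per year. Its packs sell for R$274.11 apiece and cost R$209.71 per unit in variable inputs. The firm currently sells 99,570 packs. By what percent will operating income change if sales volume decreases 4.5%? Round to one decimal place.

-11.5%

Total contribution margin = 99,570 × R$64.40 = R$6,412,308.00.
EBIT = R$6,412,308.00 − R$3,906,300 = R$2,506,008.00.
DOL = contribution ÷ EBIT = R$6,412,308.00 ÷ R$2,506,008.00 = 2.5588.
Operating income changes by 2.5588 × -4.5% = -11.5%.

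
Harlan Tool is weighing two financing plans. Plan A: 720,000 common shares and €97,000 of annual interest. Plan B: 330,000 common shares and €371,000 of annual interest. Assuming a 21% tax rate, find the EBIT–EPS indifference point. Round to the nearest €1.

€602,846

Set EPS_A = EPS_B: (EBIT − €97,000)(1 − 0.21) ÷ 720,000 = (EBIT − €371,000)(1 − 0.21) ÷ 330,000.
Cancelling (1 − t) and cross-multiplying: 330,000·(EBIT − 97,000) = 720,000·(EBIT − 371,000).
Solving, EBIT = (371,000·720,000 − 97,000·330,000) / (720,000 − 330,000) = 235,110,000,000 / 390,000 = 602,846.15.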